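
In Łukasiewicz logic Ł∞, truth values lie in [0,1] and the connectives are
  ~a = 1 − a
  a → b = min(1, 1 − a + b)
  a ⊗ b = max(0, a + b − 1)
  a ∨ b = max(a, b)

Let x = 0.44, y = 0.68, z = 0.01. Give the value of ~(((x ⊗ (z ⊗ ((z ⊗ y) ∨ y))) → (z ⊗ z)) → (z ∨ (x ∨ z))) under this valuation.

0.56

z ⊗ y = max(0, 0.01 + 0.68 − 1) = max(0, -0.31) = 0.00
(z ⊗ y) ∨ y = max(0.00, 0.68) = 0.68
z ⊗ ((z ⊗ y) ∨ y) = max(0, 0.01 + 0.68 − 1) = max(0, -0.31) = 0.00
x ⊗ (z ⊗ ((z ⊗ y) ∨ y)) = max(0, 0.44 + 0.00 − 1) = max(0, -0.56) = 0.00
z ⊗ z = max(0, 0.01 + 0.01 − 1) = max(0, -0.98) = 0.00
(x ⊗ (z ⊗ ((z ⊗ y) ∨ y))) → (z ⊗ z) = min(1, 1 − 0.00 + 0.00) = min(1, 1.00) = 1.00
x ∨ z = max(0.44, 0.01) = 0.44
z ∨ (x ∨ z) = max(0.01, 0.44) = 0.44
((x ⊗ (z ⊗ ((z ⊗ y) ∨ y))) → (z ⊗ z)) → (z ∨ (x ∨ z)) = min(1, 1 − 1.00 + 0.44) = min(1, 0.44) = 0.44
~(((x ⊗ (z ⊗ ((z ⊗ y) ∨ y))) → (z ⊗ z)) → (z ∨ (x ∨ z))) = 1 − 0.44 = 0.56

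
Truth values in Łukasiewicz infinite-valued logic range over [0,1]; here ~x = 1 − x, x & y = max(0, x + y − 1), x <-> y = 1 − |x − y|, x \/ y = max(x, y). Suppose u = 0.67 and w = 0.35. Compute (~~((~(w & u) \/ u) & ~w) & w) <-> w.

0.65

w & u = max(0, 0.35 + 0.67 − 1) = max(0, 0.02) = 0.02
~(w & u) = 1 − 0.02 = 0.98
~(w & u) \/ u = max(0.98, 0.67) = 0.98
~w = 1 − 0.35 = 0.65
(~(w & u) \/ u) & ~w = max(0, 0.98 + 0.65 − 1) = max(0, 0.63) = 0.63
~((~(w & u) \/ u) & ~w) = 1 − 0.63 = 0.37
~~((~(w & u) \/ u) & ~w) = 1 − 0.37 = 0.63
~~((~(w & u) \/ u) & ~w) & w = max(0, 0.63 + 0.35 − 1) = max(0, -0.02) = 0.00
(~~((~(w & u) \/ u) & ~w) & w) <-> w = 1 − |0.00 − 0.35| = 1 − 0.35 = 0.65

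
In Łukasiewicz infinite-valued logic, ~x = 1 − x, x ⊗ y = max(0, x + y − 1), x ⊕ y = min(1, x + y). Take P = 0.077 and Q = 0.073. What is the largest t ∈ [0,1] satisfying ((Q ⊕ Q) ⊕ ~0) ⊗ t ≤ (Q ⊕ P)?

0.150

Q ⊕ Q = min(1, 0.073 + 0.073) = min(1, 0.146) = 0.146
~0 = 1 − 0.000 = 1.000
(Q ⊕ Q) ⊕ ~0 = min(1, 0.146 + 1.000) = min(1, 1.146) = 1.000
So the left factor is (Q ⊕ Q) ⊕ ~0 = 1.000.
Q ⊕ P = min(1, 0.073 + 0.077) = min(1, 0.150) = 0.150
So the right-hand bound is Q ⊕ P = 0.150.
The residuum of the Łukasiewicz t-norm gives the supremum: min(1, 1 − 1.000 + 0.150).
1 − 1.000 + 0.150 = 0.150, so t = min(1, 0.150) = 0.150.
Check: 1.000 ⊗ 0.150 = max(0, 0.150) = 0.150 ≤ 0.150.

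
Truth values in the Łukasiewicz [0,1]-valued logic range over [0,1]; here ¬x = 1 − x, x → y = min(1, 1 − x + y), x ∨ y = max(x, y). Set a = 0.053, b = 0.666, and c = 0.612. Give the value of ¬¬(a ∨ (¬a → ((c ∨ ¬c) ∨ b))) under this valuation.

¬a = 1 − 0.053 = 0.947
¬c = 1 − 0.612 = 0.388
c ∨ ¬c = max(0.612, 0.388) = 0.612
(c ∨ ¬c) ∨ b = max(0.612, 0.666) = 0.666
¬a → ((c ∨ ¬c) ∨ b) = min(1, 1 − 0.947 + 0.666) = min(1, 0.719) = 0.719
a ∨ (¬a → ((c ∨ ¬c) ∨ b)) = max(0.053, 0.719) = 0.719
¬(a ∨ (¬a → ((c ∨ ¬c) ∨ b))) = 1 − 0.719 = 0.281
¬¬(a ∨ (¬a → ((c ∨ ¬c) ∨ b))) = 1 − 0.281 = 0.719

0.719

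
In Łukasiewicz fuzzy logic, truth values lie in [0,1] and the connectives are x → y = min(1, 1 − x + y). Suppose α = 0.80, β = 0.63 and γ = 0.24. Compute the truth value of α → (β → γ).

0.81

β → γ = min(1, 1 − 0.63 + 0.24) = min(1, 0.61) = 0.61
α → (β → γ) = min(1, 1 − 0.80 + 0.61) = min(1, 0.81) = 0.81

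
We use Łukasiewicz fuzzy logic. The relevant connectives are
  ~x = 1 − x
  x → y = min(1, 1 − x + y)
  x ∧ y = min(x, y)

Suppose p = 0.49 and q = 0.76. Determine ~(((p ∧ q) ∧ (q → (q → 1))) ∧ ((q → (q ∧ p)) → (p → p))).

0.51

p ∧ q = min(0.49, 0.76) = 0.49
q → 1 = min(1, 1 − 0.76 + 1.00) = min(1, 1.24) = 1.00
q → (q → 1) = min(1, 1 − 0.76 + 1.00) = min(1, 1.24) = 1.00
(p ∧ q) ∧ (q → (q → 1)) = min(0.49, 1.00) = 0.49
q ∧ p = min(0.76, 0.49) = 0.49
q → (q ∧ p) = min(1, 1 − 0.76 + 0.49) = min(1, 0.73) = 0.73
p → p = min(1, 1 − 0.49 + 0.49) = min(1, 1.00) = 1.00
(q → (q ∧ p)) → (p → p) = min(1, 1 − 0.73 + 1.00) = min(1, 1.27) = 1.00
((p ∧ q) ∧ (q → (q → 1))) ∧ ((q → (q ∧ p)) → (p → p)) = min(0.49, 1.00) = 0.49
~(((p ∧ q) ∧ (q → (q → 1))) ∧ ((q → (q ∧ p)) → (p → p))) = 1 − 0.49 = 0.51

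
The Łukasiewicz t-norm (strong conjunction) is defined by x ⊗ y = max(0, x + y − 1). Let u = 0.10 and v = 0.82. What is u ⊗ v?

0.00

u ⊗ v = max(0, 0.10 + 0.82 − 1) = max(0, -0.08) = 0.00
For comparison, the Gödel (minimum) t-norm min(x, y) would give 0.10.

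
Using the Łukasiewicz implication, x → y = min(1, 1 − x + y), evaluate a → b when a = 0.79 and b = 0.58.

a → b = min(1, 1 − 0.79 + 0.58) = min(1, 0.79) = 0.79
For comparison, the Gödel implication (1 if x ≤ y else y) would give 0.58.

0.79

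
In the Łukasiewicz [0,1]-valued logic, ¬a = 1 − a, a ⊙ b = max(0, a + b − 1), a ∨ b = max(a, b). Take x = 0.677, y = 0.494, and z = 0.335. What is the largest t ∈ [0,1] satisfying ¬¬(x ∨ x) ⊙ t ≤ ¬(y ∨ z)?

x ∨ x = max(0.677, 0.677) = 0.677
¬(x ∨ x) = 1 − 0.677 = 0.323
¬¬(x ∨ x) = 1 − 0.323 = 0.677
So the left factor is ¬¬(x ∨ x) = 0.677.
y ∨ z = max(0.494, 0.335) = 0.494
¬(y ∨ z) = 1 − 0.494 = 0.506
So the right-hand bound is ¬(y ∨ z) = 0.506.
The residuum of the Łukasiewicz t-norm gives the supremum: min(1, 1 − 0.677 + 0.506).
1 − 0.677 + 0.506 = 0.829, so t = min(1, 0.829) = 0.829.
Check: 0.677 ⊙ 0.829 = max(0, 0.506) = 0.506 ≤ 0.506.

0.829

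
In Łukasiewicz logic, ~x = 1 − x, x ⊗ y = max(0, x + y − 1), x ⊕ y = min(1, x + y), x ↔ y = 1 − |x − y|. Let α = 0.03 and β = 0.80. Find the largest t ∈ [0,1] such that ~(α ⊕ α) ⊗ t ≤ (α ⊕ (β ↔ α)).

α ⊕ α = min(1, 0.03 + 0.03) = min(1, 0.06) = 0.06
~(α ⊕ α) = 1 − 0.06 = 0.94
So the left factor is ~(α ⊕ α) = 0.94.
β ↔ α = 1 − |0.80 − 0.03| = 1 − 0.77 = 0.23
α ⊕ (β ↔ α) = min(1, 0.03 + 0.23) = min(1, 0.26) = 0.26
So the right-hand bound is α ⊕ (β ↔ α) = 0.26.
The residuum of the Łukasiewicz t-norm gives the supremum: min(1, 1 − 0.94 + 0.26).
1 − 0.94 + 0.26 = 0.32, so t = min(1, 0.32) = 0.32.
Check: 0.94 ⊗ 0.32 = max(0, 0.26) = 0.26 ≤ 0.26.

0.32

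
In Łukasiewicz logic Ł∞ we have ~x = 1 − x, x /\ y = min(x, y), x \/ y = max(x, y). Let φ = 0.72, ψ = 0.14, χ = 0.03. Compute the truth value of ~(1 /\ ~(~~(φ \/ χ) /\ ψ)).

φ \/ χ = max(0.72, 0.03) = 0.72
~(φ \/ χ) = 1 − 0.72 = 0.28
~~(φ \/ χ) = 1 − 0.28 = 0.72
~~(φ \/ χ) /\ ψ = min(0.72, 0.14) = 0.14
~(~~(φ \/ χ) /\ ψ) = 1 − 0.14 = 0.86
1 /\ ~(~~(φ \/ χ) /\ ψ) = min(1.00, 0.86) = 0.86
~(1 /\ ~(~~(φ \/ χ) /\ ψ)) = 1 − 0.86 = 0.14

0.14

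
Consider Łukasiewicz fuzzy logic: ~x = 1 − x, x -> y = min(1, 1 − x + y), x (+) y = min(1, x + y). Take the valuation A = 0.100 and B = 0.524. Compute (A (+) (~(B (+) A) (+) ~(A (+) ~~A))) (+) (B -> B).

B (+) A = min(1, 0.524 + 0.100) = min(1, 0.624) = 0.624
~(B (+) A) = 1 − 0.624 = 0.376
~A = 1 − 0.100 = 0.900
~~A = 1 − 0.900 = 0.100
A (+) ~~A = min(1, 0.100 + 0.100) = min(1, 0.200) = 0.200
~(A (+) ~~A) = 1 − 0.200 = 0.800
~(B (+) A) (+) ~(A (+) ~~A) = min(1, 0.376 + 0.800) = min(1, 1.176) = 1.000
A (+) (~(B (+) A) (+) ~(A (+) ~~A)) = min(1, 0.100 + 1.000) = min(1, 1.100) = 1.000
B -> B = min(1, 1 − 0.524 + 0.524) = min(1, 1.000) = 1.000
(A (+) (~(B (+) A) (+) ~(A (+) ~~A))) (+) (B -> B) = min(1, 1.000 + 1.000) = min(1, 2.000) = 1.000

1.000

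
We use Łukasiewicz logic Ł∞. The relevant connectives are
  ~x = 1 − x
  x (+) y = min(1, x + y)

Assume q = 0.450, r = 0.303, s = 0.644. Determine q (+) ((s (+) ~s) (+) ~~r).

1.000

~s = 1 − 0.644 = 0.356
s (+) ~s = min(1, 0.644 + 0.356) = min(1, 1.000) = 1.000
~r = 1 − 0.303 = 0.697
~~r = 1 − 0.697 = 0.303
(s (+) ~s) (+) ~~r = min(1, 1.000 + 0.303) = min(1, 1.303) = 1.000
q (+) ((s (+) ~s) (+) ~~r) = min(1, 0.450 + 1.000) = min(1, 1.450) = 1.000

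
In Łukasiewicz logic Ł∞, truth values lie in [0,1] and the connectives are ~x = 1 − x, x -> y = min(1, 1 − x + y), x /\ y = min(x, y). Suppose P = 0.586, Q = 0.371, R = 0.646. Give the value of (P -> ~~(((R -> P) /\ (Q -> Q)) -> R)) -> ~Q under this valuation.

0.629

R -> P = min(1, 1 − 0.646 + 0.586) = min(1, 0.940) = 0.940
Q -> Q = min(1, 1 − 0.371 + 0.371) = min(1, 1.000) = 1.000
(R -> P) /\ (Q -> Q) = min(0.940, 1.000) = 0.940
((R -> P) /\ (Q -> Q)) -> R = min(1, 1 − 0.940 + 0.646) = min(1, 0.706) = 0.706
~(((R -> P) /\ (Q -> Q)) -> R) = 1 − 0.706 = 0.294
~~(((R -> P) /\ (Q -> Q)) -> R) = 1 − 0.294 = 0.706
P -> ~~(((R -> P) /\ (Q -> Q)) -> R) = min(1, 1 − 0.586 + 0.706) = min(1, 1.120) = 1.000
~Q = 1 − 0.371 = 0.629
(P -> ~~(((R -> P) /\ (Q -> Q)) -> R)) -> ~Q = min(1, 1 − 1.000 + 0.629) = min(1, 0.629) = 0.629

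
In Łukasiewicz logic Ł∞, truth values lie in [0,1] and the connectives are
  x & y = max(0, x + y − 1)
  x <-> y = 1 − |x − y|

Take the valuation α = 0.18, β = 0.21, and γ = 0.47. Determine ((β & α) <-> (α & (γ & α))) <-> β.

0.21

β & α = max(0, 0.21 + 0.18 − 1) = max(0, -0.61) = 0.00
γ & α = max(0, 0.47 + 0.18 − 1) = max(0, -0.35) = 0.00
α & (γ & α) = max(0, 0.18 + 0.00 − 1) = max(0, -0.82) = 0.00
(β & α) <-> (α & (γ & α)) = 1 − |0.00 − 0.00| = 1 − 0.00 = 1.00
((β & α) <-> (α & (γ & α))) <-> β = 1 − |1.00 − 0.21| = 1 − 0.79 = 0.21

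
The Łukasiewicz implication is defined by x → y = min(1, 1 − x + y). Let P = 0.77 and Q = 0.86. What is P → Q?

1.00

P → Q = min(1, 1 − 0.77 + 0.86) = min(1, 1.09) = 1.00
For comparison, the Gödel implication (1 if x ≤ y else y) would give 1.00.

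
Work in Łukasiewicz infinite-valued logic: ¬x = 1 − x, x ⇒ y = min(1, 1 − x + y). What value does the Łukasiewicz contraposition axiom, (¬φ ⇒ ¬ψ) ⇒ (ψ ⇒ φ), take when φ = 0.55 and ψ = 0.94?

¬φ = 1 − 0.55 = 0.45
¬ψ = 1 − 0.94 = 0.06
¬φ ⇒ ¬ψ = min(1, 1 − 0.45 + 0.06) = min(1, 0.61) = 0.61
ψ ⇒ φ = min(1, 1 − 0.94 + 0.55) = min(1, 0.61) = 0.61
(¬φ ⇒ ¬ψ) ⇒ (ψ ⇒ φ) = min(1, 1 − 0.61 + 0.61) = min(1, 1.00) = 1.00
(As expected: an axiom of Ł∞, always 1.)

1.00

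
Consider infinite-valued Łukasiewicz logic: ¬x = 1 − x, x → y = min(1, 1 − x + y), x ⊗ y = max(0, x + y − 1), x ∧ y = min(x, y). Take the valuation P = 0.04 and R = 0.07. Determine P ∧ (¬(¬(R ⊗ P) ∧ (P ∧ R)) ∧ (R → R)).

0.04

R ⊗ P = max(0, 0.07 + 0.04 − 1) = max(0, -0.89) = 0.00
¬(R ⊗ P) = 1 − 0.00 = 1.00
P ∧ R = min(0.04, 0.07) = 0.04
¬(R ⊗ P) ∧ (P ∧ R) = min(1.00, 0.04) = 0.04
¬(¬(R ⊗ P) ∧ (P ∧ R)) = 1 − 0.04 = 0.96
R → R = min(1, 1 − 0.07 + 0.07) = min(1, 1.00) = 1.00
¬(¬(R ⊗ P) ∧ (P ∧ R)) ∧ (R → R) = min(0.96, 1.00) = 0.96
P ∧ (¬(¬(R ⊗ P) ∧ (P ∧ R)) ∧ (R → R)) = min(0.04, 0.96) = 0.04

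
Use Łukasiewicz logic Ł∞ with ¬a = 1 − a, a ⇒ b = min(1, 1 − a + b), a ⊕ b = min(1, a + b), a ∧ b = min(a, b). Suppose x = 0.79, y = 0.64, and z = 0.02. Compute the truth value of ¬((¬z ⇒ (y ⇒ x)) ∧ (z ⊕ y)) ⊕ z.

¬z = 1 − 0.02 = 0.98
y ⇒ x = min(1, 1 − 0.64 + 0.79) = min(1, 1.15) = 1.00
¬z ⇒ (y ⇒ x) = min(1, 1 − 0.98 + 1.00) = min(1, 1.02) = 1.00
z ⊕ y = min(1, 0.02 + 0.64) = min(1, 0.66) = 0.66
(¬z ⇒ (y ⇒ x)) ∧ (z ⊕ y) = min(1.00, 0.66) = 0.66
¬((¬z ⇒ (y ⇒ x)) ∧ (z ⊕ y)) = 1 − 0.66 = 0.34
¬((¬z ⇒ (y ⇒ x)) ∧ (z ⊕ y)) ⊕ z = min(1, 0.34 + 0.02) = min(1, 0.36) = 0.36

0.36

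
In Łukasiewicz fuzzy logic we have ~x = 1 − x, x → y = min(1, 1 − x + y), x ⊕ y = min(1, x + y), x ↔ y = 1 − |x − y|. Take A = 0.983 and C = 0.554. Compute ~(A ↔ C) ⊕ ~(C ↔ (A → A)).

0.875

A ↔ C = 1 − |0.983 − 0.554| = 1 − 0.429 = 0.571
~(A ↔ C) = 1 − 0.571 = 0.429
A → A = min(1, 1 − 0.983 + 0.983) = min(1, 1.000) = 1.000
C ↔ (A → A) = 1 − |0.554 − 1.000| = 1 − 0.446 = 0.554
~(C ↔ (A → A)) = 1 − 0.554 = 0.446
~(A ↔ C) ⊕ ~(C ↔ (A → A)) = min(1, 0.429 + 0.446) = min(1, 0.875) = 0.875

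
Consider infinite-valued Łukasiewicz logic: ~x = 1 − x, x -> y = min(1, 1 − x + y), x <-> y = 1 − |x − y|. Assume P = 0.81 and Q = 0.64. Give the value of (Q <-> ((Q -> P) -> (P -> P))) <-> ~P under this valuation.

0.55

Q -> P = min(1, 1 − 0.64 + 0.81) = min(1, 1.17) = 1.00
P -> P = min(1, 1 − 0.81 + 0.81) = min(1, 1.00) = 1.00
(Q -> P) -> (P -> P) = min(1, 1 − 1.00 + 1.00) = min(1, 1.00) = 1.00
Q <-> ((Q -> P) -> (P -> P)) = 1 − |0.64 − 1.00| = 1 − 0.36 = 0.64
~P = 1 − 0.81 = 0.19
(Q <-> ((Q -> P) -> (P -> P))) <-> ~P = 1 − |0.64 − 0.19| = 1 − 0.45 = 0.55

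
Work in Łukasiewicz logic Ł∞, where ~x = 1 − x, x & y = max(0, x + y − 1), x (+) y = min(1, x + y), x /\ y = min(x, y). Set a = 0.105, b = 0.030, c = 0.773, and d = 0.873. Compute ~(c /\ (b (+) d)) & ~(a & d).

0.227

b (+) d = min(1, 0.030 + 0.873) = min(1, 0.903) = 0.903
c /\ (b (+) d) = min(0.773, 0.903) = 0.773
~(c /\ (b (+) d)) = 1 − 0.773 = 0.227
a & d = max(0, 0.105 + 0.873 − 1) = max(0, -0.022) = 0.000
~(a & d) = 1 − 0.000 = 1.000
~(c /\ (b (+) d)) & ~(a & d) = max(0, 0.227 + 1.000 − 1) = max(0, 0.227) = 0.227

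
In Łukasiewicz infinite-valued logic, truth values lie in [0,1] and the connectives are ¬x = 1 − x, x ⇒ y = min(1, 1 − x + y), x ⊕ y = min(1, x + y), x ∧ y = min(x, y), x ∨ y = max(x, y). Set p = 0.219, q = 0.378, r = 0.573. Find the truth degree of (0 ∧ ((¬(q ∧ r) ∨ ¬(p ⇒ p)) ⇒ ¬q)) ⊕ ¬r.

q ∧ r = min(0.378, 0.573) = 0.378
¬(q ∧ r) = 1 − 0.378 = 0.622
p ⇒ p = min(1, 1 − 0.219 + 0.219) = min(1, 1.000) = 1.000
¬(p ⇒ p) = 1 − 1.000 = 0.000
¬(q ∧ r) ∨ ¬(p ⇒ p) = max(0.622, 0.000) = 0.622
¬q = 1 − 0.378 = 0.622
(¬(q ∧ r) ∨ ¬(p ⇒ p)) ⇒ ¬q = min(1, 1 − 0.622 + 0.622) = min(1, 1.000) = 1.000
0 ∧ ((¬(q ∧ r) ∨ ¬(p ⇒ p)) ⇒ ¬q) = min(0.000, 1.000) = 0.000
¬r = 1 − 0.573 = 0.427
(0 ∧ ((¬(q ∧ r) ∨ ¬(p ⇒ p)) ⇒ ¬q)) ⊕ ¬r = min(1, 0.000 + 0.427) = min(1, 0.427) = 0.427

0.427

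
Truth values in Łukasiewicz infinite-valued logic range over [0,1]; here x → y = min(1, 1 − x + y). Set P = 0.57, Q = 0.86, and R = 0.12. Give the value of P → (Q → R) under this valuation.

Q → R = min(1, 1 − 0.86 + 0.12) = min(1, 0.26) = 0.26
P → (Q → R) = min(1, 1 − 0.57 + 0.26) = min(1, 0.69) = 0.69

0.69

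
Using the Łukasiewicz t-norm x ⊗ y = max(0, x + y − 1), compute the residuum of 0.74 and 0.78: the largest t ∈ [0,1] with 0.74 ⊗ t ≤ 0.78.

The residuum of the Łukasiewicz t-norm gives the supremum: min(1, 1 − 0.74 + 0.78).
1 − 0.74 + 0.78 = 1.04, so t = min(1, 1.04) = 1.00.
Check: 0.74 ⊗ 1.00 = max(0, 0.74) = 0.74 ≤ 0.78.

1.00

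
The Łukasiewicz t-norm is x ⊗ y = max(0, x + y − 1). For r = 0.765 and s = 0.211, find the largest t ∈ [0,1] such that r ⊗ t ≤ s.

The residuum of the Łukasiewicz t-norm gives the supremum: min(1, 1 − 0.765 + 0.211).
1 − 0.765 + 0.211 = 0.446, so t = min(1, 0.446) = 0.446.
Check: 0.765 ⊗ 0.446 = max(0, 0.211) = 0.211 ≤ 0.211.

0.446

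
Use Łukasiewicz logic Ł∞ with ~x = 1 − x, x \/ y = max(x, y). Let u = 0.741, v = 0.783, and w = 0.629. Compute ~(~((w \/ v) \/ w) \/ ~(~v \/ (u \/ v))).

w \/ v = max(0.629, 0.783) = 0.783
(w \/ v) \/ w = max(0.783, 0.629) = 0.783
~((w \/ v) \/ w) = 1 − 0.783 = 0.217
~v = 1 − 0.783 = 0.217
u \/ v = max(0.741, 0.783) = 0.783
~v \/ (u \/ v) = max(0.217, 0.783) = 0.783
~(~v \/ (u \/ v)) = 1 − 0.783 = 0.217
~((w \/ v) \/ w) \/ ~(~v \/ (u \/ v)) = max(0.217, 0.217) = 0.217
~(~((w \/ v) \/ w) \/ ~(~v \/ (u \/ v))) = 1 − 0.217 = 0.783

0.783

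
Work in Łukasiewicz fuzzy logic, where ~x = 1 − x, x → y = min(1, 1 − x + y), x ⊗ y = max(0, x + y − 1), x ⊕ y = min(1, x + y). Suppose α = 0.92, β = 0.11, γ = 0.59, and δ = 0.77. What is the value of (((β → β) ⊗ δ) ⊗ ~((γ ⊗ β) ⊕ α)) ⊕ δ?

0.77

β → β = min(1, 1 − 0.11 + 0.11) = min(1, 1.00) = 1.00
(β → β) ⊗ δ = max(0, 1.00 + 0.77 − 1) = max(0, 0.77) = 0.77
γ ⊗ β = max(0, 0.59 + 0.11 − 1) = max(0, -0.30) = 0.00
(γ ⊗ β) ⊕ α = min(1, 0.00 + 0.92) = min(1, 0.92) = 0.92
~((γ ⊗ β) ⊕ α) = 1 − 0.92 = 0.08
((β → β) ⊗ δ) ⊗ ~((γ ⊗ β) ⊕ α) = max(0, 0.77 + 0.08 − 1) = max(0, -0.15) = 0.00
(((β → β) ⊗ δ) ⊗ ~((γ ⊗ β) ⊕ α)) ⊕ δ = min(1, 0.00 + 0.77) = min(1, 0.77) = 0.77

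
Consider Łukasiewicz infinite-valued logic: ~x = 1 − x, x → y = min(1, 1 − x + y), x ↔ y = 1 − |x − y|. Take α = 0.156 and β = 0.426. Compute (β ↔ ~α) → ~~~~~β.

~α = 1 − 0.156 = 0.844
β ↔ ~α = 1 − |0.426 − 0.844| = 1 − 0.418 = 0.582
~β = 1 − 0.426 = 0.574
~~β = 1 − 0.574 = 0.426
~~~β = 1 − 0.426 = 0.574
~~~~β = 1 − 0.574 = 0.426
~~~~~β = 1 − 0.426 = 0.574
(β ↔ ~α) → ~~~~~β = min(1, 1 − 0.582 + 0.574) = min(1, 0.992) = 0.992

0.992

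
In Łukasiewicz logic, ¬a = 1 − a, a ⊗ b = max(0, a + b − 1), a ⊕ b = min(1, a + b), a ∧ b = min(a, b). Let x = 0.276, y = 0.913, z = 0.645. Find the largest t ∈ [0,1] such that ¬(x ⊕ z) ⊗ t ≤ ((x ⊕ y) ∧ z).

x ⊕ z = min(1, 0.276 + 0.645) = min(1, 0.921) = 0.921
¬(x ⊕ z) = 1 − 0.921 = 0.079
So the left factor is ¬(x ⊕ z) = 0.079.
x ⊕ y = min(1, 0.276 + 0.913) = min(1, 1.189) = 1.000
(x ⊕ y) ∧ z = min(1.000, 0.645) = 0.645
So the right-hand bound is (x ⊕ y) ∧ z = 0.645.
The residuum of the Łukasiewicz t-norm gives the supremum: min(1, 1 − 0.079 + 0.645).
1 − 0.079 + 0.645 = 1.566, so t = min(1, 1.566) = 1.000.
Check: 0.079 ⊗ 1.000 = max(0, 0.079) = 0.079 ≤ 0.645.

1.000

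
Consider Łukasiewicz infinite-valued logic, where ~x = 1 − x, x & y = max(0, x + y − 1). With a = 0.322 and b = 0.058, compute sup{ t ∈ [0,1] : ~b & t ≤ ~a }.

0.736

~b = 1 − 0.058 = 0.942
So the left factor is ~b = 0.942.
~a = 1 − 0.322 = 0.678
So the right-hand bound is ~a = 0.678.
The residuum of the Łukasiewicz t-norm gives the supremum: min(1, 1 − 0.942 + 0.678).
1 − 0.942 + 0.678 = 0.736, so t = min(1, 0.736) = 0.736.
Check: 0.942 & 0.736 = max(0, 0.678) = 0.678 ≤ 0.678.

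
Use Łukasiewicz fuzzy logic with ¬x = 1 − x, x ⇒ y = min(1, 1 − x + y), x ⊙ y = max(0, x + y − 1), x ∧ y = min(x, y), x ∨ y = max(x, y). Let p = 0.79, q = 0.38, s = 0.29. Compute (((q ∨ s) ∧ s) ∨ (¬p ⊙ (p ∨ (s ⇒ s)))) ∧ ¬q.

0.29

q ∨ s = max(0.38, 0.29) = 0.38
(q ∨ s) ∧ s = min(0.38, 0.29) = 0.29
¬p = 1 − 0.79 = 0.21
s ⇒ s = min(1, 1 − 0.29 + 0.29) = min(1, 1.00) = 1.00
p ∨ (s ⇒ s) = max(0.79, 1.00) = 1.00
¬p ⊙ (p ∨ (s ⇒ s)) = max(0, 0.21 + 1.00 − 1) = max(0, 0.21) = 0.21
((q ∨ s) ∧ s) ∨ (¬p ⊙ (p ∨ (s ⇒ s))) = max(0.29, 0.21) = 0.29
¬q = 1 − 0.38 = 0.62
(((q ∨ s) ∧ s) ∨ (¬p ⊙ (p ∨ (s ⇒ s)))) ∧ ¬q = min(0.29, 0.62) = 0.29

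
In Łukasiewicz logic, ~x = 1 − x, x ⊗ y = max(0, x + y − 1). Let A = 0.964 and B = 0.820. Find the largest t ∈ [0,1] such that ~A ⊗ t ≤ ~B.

~A = 1 − 0.964 = 0.036
So the left factor is ~A = 0.036.
~B = 1 − 0.820 = 0.180
So the right-hand bound is ~B = 0.180.
The residuum of the Łukasiewicz t-norm gives the supremum: min(1, 1 − 0.036 + 0.180).
1 − 0.036 + 0.180 = 1.144, so t = min(1, 1.144) = 1.000.
Check: 0.036 ⊗ 1.000 = max(0, 0.036) = 0.036 ≤ 0.180.

1.000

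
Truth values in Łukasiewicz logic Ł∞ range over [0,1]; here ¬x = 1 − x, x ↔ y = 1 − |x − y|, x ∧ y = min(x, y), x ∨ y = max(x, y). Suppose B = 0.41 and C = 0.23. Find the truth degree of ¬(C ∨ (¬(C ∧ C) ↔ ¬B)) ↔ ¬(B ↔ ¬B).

1.00

C ∧ C = min(0.23, 0.23) = 0.23
¬(C ∧ C) = 1 − 0.23 = 0.77
¬B = 1 − 0.41 = 0.59
¬(C ∧ C) ↔ ¬B = 1 − |0.77 − 0.59| = 1 − 0.18 = 0.82
C ∨ (¬(C ∧ C) ↔ ¬B) = max(0.23, 0.82) = 0.82
¬(C ∨ (¬(C ∧ C) ↔ ¬B)) = 1 − 0.82 = 0.18
B ↔ ¬B = 1 − |0.41 − 0.59| = 1 − 0.18 = 0.82
¬(B ↔ ¬B) = 1 − 0.82 = 0.18
¬(C ∨ (¬(C ∧ C) ↔ ¬B)) ↔ ¬(B ↔ ¬B) = 1 − |0.18 − 0.18| = 1 − 0.00 = 1.00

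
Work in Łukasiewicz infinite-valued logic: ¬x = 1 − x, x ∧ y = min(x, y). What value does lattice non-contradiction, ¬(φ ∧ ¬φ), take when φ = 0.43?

0.57

¬φ = 1 − 0.43 = 0.57
φ ∧ ¬φ = min(0.43, 0.57) = 0.43
¬(φ ∧ ¬φ) = 1 − 0.43 = 0.57
(The value 0.57 < 1 shows this instance is not satisfied; not a Ł∞-tautology — its value is 1 − min(a, 1−a).)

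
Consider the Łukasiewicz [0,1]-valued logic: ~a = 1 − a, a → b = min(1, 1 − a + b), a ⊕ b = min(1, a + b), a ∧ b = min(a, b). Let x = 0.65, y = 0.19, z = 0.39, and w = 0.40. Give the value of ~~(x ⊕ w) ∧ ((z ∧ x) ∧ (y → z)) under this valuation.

x ⊕ w = min(1, 0.65 + 0.40) = min(1, 1.05) = 1.00
~(x ⊕ w) = 1 − 1.00 = 0.00
~~(x ⊕ w) = 1 − 0.00 = 1.00
z ∧ x = min(0.39, 0.65) = 0.39
y → z = min(1, 1 − 0.19 + 0.39) = min(1, 1.20) = 1.00
(z ∧ x) ∧ (y → z) = min(0.39, 1.00) = 0.39
~~(x ⊕ w) ∧ ((z ∧ x) ∧ (y → z)) = min(1.00, 0.39) = 0.39

0.39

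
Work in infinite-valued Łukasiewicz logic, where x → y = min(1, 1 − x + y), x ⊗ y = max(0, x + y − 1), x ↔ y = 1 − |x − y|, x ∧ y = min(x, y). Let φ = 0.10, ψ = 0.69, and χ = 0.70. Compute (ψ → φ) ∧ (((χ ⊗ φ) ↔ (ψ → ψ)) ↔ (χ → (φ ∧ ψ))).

0.41

ψ → φ = min(1, 1 − 0.69 + 0.10) = min(1, 0.41) = 0.41
χ ⊗ φ = max(0, 0.70 + 0.10 − 1) = max(0, -0.20) = 0.00
ψ → ψ = min(1, 1 − 0.69 + 0.69) = min(1, 1.00) = 1.00
(χ ⊗ φ) ↔ (ψ → ψ) = 1 − |0.00 − 1.00| = 1 − 1.00 = 0.00
φ ∧ ψ = min(0.10, 0.69) = 0.10
χ → (φ ∧ ψ) = min(1, 1 − 0.70 + 0.10) = min(1, 0.40) = 0.40
((χ ⊗ φ) ↔ (ψ → ψ)) ↔ (χ → (φ ∧ ψ)) = 1 − |0.00 − 0.40| = 1 − 0.40 = 0.60
(ψ → φ) ∧ (((χ ⊗ φ) ↔ (ψ → ψ)) ↔ (χ → (φ ∧ ψ))) = min(0.41, 0.60) = 0.41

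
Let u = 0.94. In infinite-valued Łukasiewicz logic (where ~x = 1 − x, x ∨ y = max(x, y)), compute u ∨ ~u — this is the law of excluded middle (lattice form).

0.94

~u = 1 − 0.94 = 0.06
u ∨ ~u = max(0.94, 0.06) = 0.94
(The value 0.94 < 1 shows this instance is not satisfied; not a Ł∞-tautology — its value is max(a, 1−a).)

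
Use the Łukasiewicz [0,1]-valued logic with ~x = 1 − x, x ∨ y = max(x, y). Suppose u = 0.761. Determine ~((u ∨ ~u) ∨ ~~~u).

0.239

~u = 1 − 0.761 = 0.239
u ∨ ~u = max(0.761, 0.239) = 0.761
~~u = 1 − 0.239 = 0.761
~~~u = 1 − 0.761 = 0.239
(u ∨ ~u) ∨ ~~~u = max(0.761, 0.239) = 0.761
~((u ∨ ~u) ∨ ~~~u) = 1 − 0.761 = 0.239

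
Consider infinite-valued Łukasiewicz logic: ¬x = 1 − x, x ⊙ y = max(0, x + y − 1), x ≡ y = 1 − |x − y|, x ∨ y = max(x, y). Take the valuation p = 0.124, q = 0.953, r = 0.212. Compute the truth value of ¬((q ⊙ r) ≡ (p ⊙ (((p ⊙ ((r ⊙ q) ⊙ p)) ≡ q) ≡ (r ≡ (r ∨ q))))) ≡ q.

q ⊙ r = max(0, 0.953 + 0.212 − 1) = max(0, 0.165) = 0.165
r ⊙ q = max(0, 0.212 + 0.953 − 1) = max(0, 0.165) = 0.165
(r ⊙ q) ⊙ p = max(0, 0.165 + 0.124 − 1) = max(0, -0.711) = 0.000
p ⊙ ((r ⊙ q) ⊙ p) = max(0, 0.124 + 0.000 − 1) = max(0, -0.876) = 0.000
(p ⊙ ((r ⊙ q) ⊙ p)) ≡ q = 1 − |0.000 − 0.953| = 1 − 0.953 = 0.047
r ∨ q = max(0.212, 0.953) = 0.953
r ≡ (r ∨ q) = 1 − |0.212 − 0.953| = 1 − 0.741 = 0.259
((p ⊙ ((r ⊙ q) ⊙ p)) ≡ q) ≡ (r ≡ (r ∨ q)) = 1 − |0.047 − 0.259| = 1 − 0.212 = 0.788
p ⊙ (((p ⊙ ((r ⊙ q) ⊙ p)) ≡ q) ≡ (r ≡ (r ∨ q))) = max(0, 0.124 + 0.788 − 1) = max(0, -0.088) = 0.000
(q ⊙ r) ≡ (p ⊙ (((p ⊙ ((r ⊙ q) ⊙ p)) ≡ q) ≡ (r ≡ (r ∨ q)))) = 1 − |0.165 − 0.000| = 1 − 0.165 = 0.835
¬((q ⊙ r) ≡ (p ⊙ (((p ⊙ ((r ⊙ q) ⊙ p)) ≡ q) ≡ (r ≡ (r ∨ q))))) = 1 − 0.835 = 0.165
¬((q ⊙ r) ≡ (p ⊙ (((p ⊙ ((r ⊙ q) ⊙ p)) ≡ q) ≡ (r ≡ (r ∨ q))))) ≡ q = 1 − |0.165 − 0.953| = 1 − 0.788 = 0.212

0.212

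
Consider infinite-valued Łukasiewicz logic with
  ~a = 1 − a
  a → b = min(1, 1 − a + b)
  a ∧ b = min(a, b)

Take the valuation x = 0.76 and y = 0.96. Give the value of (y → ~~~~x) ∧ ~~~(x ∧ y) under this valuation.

0.24

~x = 1 − 0.76 = 0.24
~~x = 1 − 0.24 = 0.76
~~~x = 1 − 0.76 = 0.24
~~~~x = 1 − 0.24 = 0.76
y → ~~~~x = min(1, 1 − 0.96 + 0.76) = min(1, 0.80) = 0.80
x ∧ y = min(0.76, 0.96) = 0.76
~(x ∧ y) = 1 − 0.76 = 0.24
~~(x ∧ y) = 1 − 0.24 = 0.76
~~~(x ∧ y) = 1 − 0.76 = 0.24
(y → ~~~~x) ∧ ~~~(x ∧ y) = min(0.80, 0.24) = 0.24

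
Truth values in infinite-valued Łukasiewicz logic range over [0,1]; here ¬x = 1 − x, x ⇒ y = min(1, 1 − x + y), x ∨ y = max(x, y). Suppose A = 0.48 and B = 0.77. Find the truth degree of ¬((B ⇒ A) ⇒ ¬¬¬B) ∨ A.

B ⇒ A = min(1, 1 − 0.77 + 0.48) = min(1, 0.71) = 0.71
¬B = 1 − 0.77 = 0.23
¬¬B = 1 − 0.23 = 0.77
¬¬¬B = 1 − 0.77 = 0.23
(B ⇒ A) ⇒ ¬¬¬B = min(1, 1 − 0.71 + 0.23) = min(1, 0.52) = 0.52
¬((B ⇒ A) ⇒ ¬¬¬B) = 1 − 0.52 = 0.48
¬((B ⇒ A) ⇒ ¬¬¬B) ∨ A = max(0.48, 0.48) = 0.48

0.48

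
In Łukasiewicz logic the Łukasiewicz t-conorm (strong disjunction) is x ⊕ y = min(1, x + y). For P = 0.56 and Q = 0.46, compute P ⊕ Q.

P ⊕ Q = min(1, 0.56 + 0.46) = min(1, 1.02) = 1.00
For comparison, the Gödel t-conorm max(x, y) would give 0.56.

1.00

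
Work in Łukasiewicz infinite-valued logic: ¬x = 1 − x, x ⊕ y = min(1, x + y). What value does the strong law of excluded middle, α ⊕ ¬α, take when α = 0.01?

¬α = 1 − 0.01 = 0.99
α ⊕ ¬α = min(1, 0.01 + 0.99) = min(1, 1.00) = 1.00
(As expected: always 1 in Ł∞ since a ⊕ (1−a) = 1.)

1.00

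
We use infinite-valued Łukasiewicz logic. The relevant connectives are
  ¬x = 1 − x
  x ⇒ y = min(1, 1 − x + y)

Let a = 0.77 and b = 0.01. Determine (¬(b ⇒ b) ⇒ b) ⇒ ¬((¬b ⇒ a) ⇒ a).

b ⇒ b = min(1, 1 − 0.01 + 0.01) = min(1, 1.00) = 1.00
¬(b ⇒ b) = 1 − 1.00 = 0.00
¬(b ⇒ b) ⇒ b = min(1, 1 − 0.00 + 0.01) = min(1, 1.01) = 1.00
¬b = 1 − 0.01 = 0.99
¬b ⇒ a = min(1, 1 − 0.99 + 0.77) = min(1, 0.78) = 0.78
(¬b ⇒ a) ⇒ a = min(1, 1 − 0.78 + 0.77) = min(1, 0.99) = 0.99
¬((¬b ⇒ a) ⇒ a) = 1 − 0.99 = 0.01
(¬(b ⇒ b) ⇒ b) ⇒ ¬((¬b ⇒ a) ⇒ a) = min(1, 1 − 1.00 + 0.01) = min(1, 0.01) = 0.01

0.01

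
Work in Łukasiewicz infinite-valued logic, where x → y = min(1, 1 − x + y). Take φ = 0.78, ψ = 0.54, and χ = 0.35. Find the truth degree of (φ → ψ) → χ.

φ → ψ = min(1, 1 − 0.78 + 0.54) = min(1, 0.76) = 0.76
(φ → ψ) → χ = min(1, 1 − 0.76 + 0.35) = min(1, 0.59) = 0.59

0.59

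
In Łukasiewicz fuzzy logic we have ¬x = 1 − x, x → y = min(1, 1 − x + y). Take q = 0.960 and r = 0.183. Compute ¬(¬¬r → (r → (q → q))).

¬r = 1 − 0.183 = 0.817
¬¬r = 1 − 0.817 = 0.183
q → q = min(1, 1 − 0.960 + 0.960) = min(1, 1.000) = 1.000
r → (q → q) = min(1, 1 − 0.183 + 1.000) = min(1, 1.817) = 1.000
¬¬r → (r → (q → q)) = min(1, 1 − 0.183 + 1.000) = min(1, 1.817) = 1.000
¬(¬¬r → (r → (q → q))) = 1 − 1.000 = 0.000

0.000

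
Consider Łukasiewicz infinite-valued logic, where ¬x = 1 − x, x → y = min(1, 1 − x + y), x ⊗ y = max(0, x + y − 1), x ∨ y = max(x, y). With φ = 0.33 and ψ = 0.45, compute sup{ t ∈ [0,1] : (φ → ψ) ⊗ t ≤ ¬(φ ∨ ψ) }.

0.55

φ → ψ = min(1, 1 − 0.33 + 0.45) = min(1, 1.12) = 1.00
So the left factor is φ → ψ = 1.00.
φ ∨ ψ = max(0.33, 0.45) = 0.45
¬(φ ∨ ψ) = 1 − 0.45 = 0.55
So the right-hand bound is ¬(φ ∨ ψ) = 0.55.
The residuum of the Łukasiewicz t-norm gives the supremum: min(1, 1 − 1.00 + 0.55).
1 − 1.00 + 0.55 = 0.55, so t = min(1, 0.55) = 0.55.
Check: 1.00 ⊗ 0.55 = max(0, 0.55) = 0.55 ≤ 0.55.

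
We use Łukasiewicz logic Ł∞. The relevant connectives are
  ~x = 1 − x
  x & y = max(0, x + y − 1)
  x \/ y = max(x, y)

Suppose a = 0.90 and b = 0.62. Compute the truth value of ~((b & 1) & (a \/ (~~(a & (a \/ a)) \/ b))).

b & 1 = max(0, 0.62 + 1.00 − 1) = max(0, 0.62) = 0.62
a \/ a = max(0.90, 0.90) = 0.90
a & (a \/ a) = max(0, 0.90 + 0.90 − 1) = max(0, 0.80) = 0.80
~(a & (a \/ a)) = 1 − 0.80 = 0.20
~~(a & (a \/ a)) = 1 − 0.20 = 0.80
~~(a & (a \/ a)) \/ b = max(0.80, 0.62) = 0.80
a \/ (~~(a & (a \/ a)) \/ b) = max(0.90, 0.80) = 0.90
(b & 1) & (a \/ (~~(a & (a \/ a)) \/ b)) = max(0, 0.62 + 0.90 − 1) = max(0, 0.52) = 0.52
~((b & 1) & (a \/ (~~(a & (a \/ a)) \/ b))) = 1 − 0.52 = 0.48

0.48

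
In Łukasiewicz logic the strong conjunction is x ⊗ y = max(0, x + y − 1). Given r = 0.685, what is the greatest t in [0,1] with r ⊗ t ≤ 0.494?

The residuum of the Łukasiewicz t-norm gives the supremum: min(1, 1 − 0.685 + 0.494).
1 − 0.685 + 0.494 = 0.809, so t = min(1, 0.809) = 0.809.
Check: 0.685 ⊗ 0.809 = max(0, 0.494) = 0.494 ≤ 0.494.

0.809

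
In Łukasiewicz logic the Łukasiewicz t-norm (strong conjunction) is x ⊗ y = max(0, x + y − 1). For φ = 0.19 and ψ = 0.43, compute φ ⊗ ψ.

0.00

φ ⊗ ψ = max(0, 0.19 + 0.43 − 1) = max(0, -0.38) = 0.00
For comparison, the Gödel (minimum) t-norm min(x, y) would give 0.19.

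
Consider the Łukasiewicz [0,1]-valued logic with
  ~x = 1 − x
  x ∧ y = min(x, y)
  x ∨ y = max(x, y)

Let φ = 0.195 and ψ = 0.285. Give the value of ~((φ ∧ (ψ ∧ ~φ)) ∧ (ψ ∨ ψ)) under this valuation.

~φ = 1 − 0.195 = 0.805
ψ ∧ ~φ = min(0.285, 0.805) = 0.285
φ ∧ (ψ ∧ ~φ) = min(0.195, 0.285) = 0.195
ψ ∨ ψ = max(0.285, 0.285) = 0.285
(φ ∧ (ψ ∧ ~φ)) ∧ (ψ ∨ ψ) = min(0.195, 0.285) = 0.195
~((φ ∧ (ψ ∧ ~φ)) ∧ (ψ ∨ ψ)) = 1 − 0.195 = 0.805

0.805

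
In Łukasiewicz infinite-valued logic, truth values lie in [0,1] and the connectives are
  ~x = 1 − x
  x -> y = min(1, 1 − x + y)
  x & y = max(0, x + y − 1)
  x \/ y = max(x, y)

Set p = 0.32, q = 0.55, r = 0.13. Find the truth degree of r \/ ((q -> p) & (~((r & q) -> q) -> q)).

q -> p = min(1, 1 − 0.55 + 0.32) = min(1, 0.77) = 0.77
r & q = max(0, 0.13 + 0.55 − 1) = max(0, -0.32) = 0.00
(r & q) -> q = min(1, 1 − 0.00 + 0.55) = min(1, 1.55) = 1.00
~((r & q) -> q) = 1 − 1.00 = 0.00
~((r & q) -> q) -> q = min(1, 1 − 0.00 + 0.55) = min(1, 1.55) = 1.00
(q -> p) & (~((r & q) -> q) -> q) = max(0, 0.77 + 1.00 − 1) = max(0, 0.77) = 0.77
r \/ ((q -> p) & (~((r & q) -> q) -> q)) = max(0.13, 0.77) = 0.77

0.77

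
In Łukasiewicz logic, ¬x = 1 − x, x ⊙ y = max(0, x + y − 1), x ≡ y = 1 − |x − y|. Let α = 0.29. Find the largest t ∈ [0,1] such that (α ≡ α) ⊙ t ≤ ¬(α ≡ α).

α ≡ α = 1 − |0.29 − 0.29| = 1 − 0.00 = 1.00
So the left factor is α ≡ α = 1.00.
¬(α ≡ α) = 1 − 1.00 = 0.00
So the right-hand bound is ¬(α ≡ α) = 0.00.
The residuum of the Łukasiewicz t-norm gives the supremum: min(1, 1 − 1.00 + 0.00).
1 − 1.00 + 0.00 = 0.00, so t = min(1, 0.00) = 0.00.
Check: 1.00 ⊙ 0.00 = max(0, 0.00) = 0.00 ≤ 0.00.

0.00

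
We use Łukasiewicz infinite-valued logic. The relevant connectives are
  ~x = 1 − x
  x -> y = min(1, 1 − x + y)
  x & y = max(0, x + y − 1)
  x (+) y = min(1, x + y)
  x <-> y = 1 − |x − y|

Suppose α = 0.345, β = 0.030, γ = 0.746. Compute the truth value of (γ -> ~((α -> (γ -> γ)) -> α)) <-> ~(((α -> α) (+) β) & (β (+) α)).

γ -> γ = min(1, 1 − 0.746 + 0.746) = min(1, 1.000) = 1.000
α -> (γ -> γ) = min(1, 1 − 0.345 + 1.000) = min(1, 1.655) = 1.000
(α -> (γ -> γ)) -> α = min(1, 1 − 1.000 + 0.345) = min(1, 0.345) = 0.345
~((α -> (γ -> γ)) -> α) = 1 − 0.345 = 0.655
γ -> ~((α -> (γ -> γ)) -> α) = min(1, 1 − 0.746 + 0.655) = min(1, 0.909) = 0.909
α -> α = min(1, 1 − 0.345 + 0.345) = min(1, 1.000) = 1.000
(α -> α) (+) β = min(1, 1.000 + 0.030) = min(1, 1.030) = 1.000
β (+) α = min(1, 0.030 + 0.345) = min(1, 0.375) = 0.375
((α -> α) (+) β) & (β (+) α) = max(0, 1.000 + 0.375 − 1) = max(0, 0.375) = 0.375
~(((α -> α) (+) β) & (β (+) α)) = 1 − 0.375 = 0.625
(γ -> ~((α -> (γ -> γ)) -> α)) <-> ~(((α -> α) (+) β) & (β (+) α)) = 1 − |0.909 − 0.625| = 1 − 0.284 = 0.716

0.716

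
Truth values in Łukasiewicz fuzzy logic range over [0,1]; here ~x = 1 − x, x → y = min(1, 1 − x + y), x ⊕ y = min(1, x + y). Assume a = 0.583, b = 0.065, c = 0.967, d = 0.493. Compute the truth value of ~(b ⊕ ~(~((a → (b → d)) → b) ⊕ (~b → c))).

b → d = min(1, 1 − 0.065 + 0.493) = min(1, 1.428) = 1.000
a → (b → d) = min(1, 1 − 0.583 + 1.000) = min(1, 1.417) = 1.000
(a → (b → d)) → b = min(1, 1 − 1.000 + 0.065) = min(1, 0.065) = 0.065
~((a → (b → d)) → b) = 1 − 0.065 = 0.935
~b = 1 − 0.065 = 0.935
~b → c = min(1, 1 − 0.935 + 0.967) = min(1, 1.032) = 1.000
~((a → (b → d)) → b) ⊕ (~b → c) = min(1, 0.935 + 1.000) = min(1, 1.935) = 1.000
~(~((a → (b → d)) → b) ⊕ (~b → c)) = 1 − 1.000 = 0.000
b ⊕ ~(~((a → (b → d)) → b) ⊕ (~b → c)) = min(1, 0.065 + 0.000) = min(1, 0.065) = 0.065
~(b ⊕ ~(~((a → (b → d)) → b) ⊕ (~b → c))) = 1 − 0.065 = 0.935

0.935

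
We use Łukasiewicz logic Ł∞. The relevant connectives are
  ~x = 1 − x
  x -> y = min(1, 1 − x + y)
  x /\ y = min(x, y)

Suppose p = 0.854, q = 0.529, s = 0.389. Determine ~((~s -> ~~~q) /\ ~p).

0.854

~s = 1 − 0.389 = 0.611
~q = 1 − 0.529 = 0.471
~~q = 1 − 0.471 = 0.529
~~~q = 1 − 0.529 = 0.471
~s -> ~~~q = min(1, 1 − 0.611 + 0.471) = min(1, 0.860) = 0.860
~p = 1 − 0.854 = 0.146
(~s -> ~~~q) /\ ~p = min(0.860, 0.146) = 0.146
~((~s -> ~~~q) /\ ~p) = 1 − 0.146 = 0.854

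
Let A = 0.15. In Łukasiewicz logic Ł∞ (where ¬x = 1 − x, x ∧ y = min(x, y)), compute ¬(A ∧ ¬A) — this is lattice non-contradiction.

¬A = 1 − 0.15 = 0.85
A ∧ ¬A = min(0.15, 0.85) = 0.15
¬(A ∧ ¬A) = 1 − 0.15 = 0.85
(The value 0.85 < 1 shows this instance is not satisfied; not a Ł∞-tautology — its value is 1 − min(a, 1−a).)

0.85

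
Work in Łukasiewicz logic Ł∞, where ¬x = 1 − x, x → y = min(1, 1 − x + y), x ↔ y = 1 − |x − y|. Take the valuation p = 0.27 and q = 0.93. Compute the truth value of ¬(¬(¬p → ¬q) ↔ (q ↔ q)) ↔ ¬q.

0.73

¬p = 1 − 0.27 = 0.73
¬q = 1 − 0.93 = 0.07
¬p → ¬q = min(1, 1 − 0.73 + 0.07) = min(1, 0.34) = 0.34
¬(¬p → ¬q) = 1 − 0.34 = 0.66
q ↔ q = 1 − |0.93 − 0.93| = 1 − 0.00 = 1.00
¬(¬p → ¬q) ↔ (q ↔ q) = 1 − |0.66 − 1.00| = 1 − 0.34 = 0.66
¬(¬(¬p → ¬q) ↔ (q ↔ q)) = 1 − 0.66 = 0.34
¬(¬(¬p → ¬q) ↔ (q ↔ q)) ↔ ¬q = 1 − |0.34 − 0.07| = 1 − 0.27 = 0.73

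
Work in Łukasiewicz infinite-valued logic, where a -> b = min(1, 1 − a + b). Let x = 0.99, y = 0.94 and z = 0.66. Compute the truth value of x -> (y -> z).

0.73

y -> z = min(1, 1 − 0.94 + 0.66) = min(1, 0.72) = 0.72
x -> (y -> z) = min(1, 1 − 0.99 + 0.72) = min(1, 0.73) = 0.73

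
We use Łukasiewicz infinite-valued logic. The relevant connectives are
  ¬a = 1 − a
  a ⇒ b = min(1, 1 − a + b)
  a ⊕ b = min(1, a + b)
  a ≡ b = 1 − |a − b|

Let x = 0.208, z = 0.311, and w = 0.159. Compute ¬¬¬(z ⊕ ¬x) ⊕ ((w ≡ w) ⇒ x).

0.208

¬x = 1 − 0.208 = 0.792
z ⊕ ¬x = min(1, 0.311 + 0.792) = min(1, 1.103) = 1.000
¬(z ⊕ ¬x) = 1 − 1.000 = 0.000
¬¬(z ⊕ ¬x) = 1 − 0.000 = 1.000
¬¬¬(z ⊕ ¬x) = 1 − 1.000 = 0.000
w ≡ w = 1 − |0.159 − 0.159| = 1 − 0.000 = 1.000
(w ≡ w) ⇒ x = min(1, 1 − 1.000 + 0.208) = min(1, 0.208) = 0.208
¬¬¬(z ⊕ ¬x) ⊕ ((w ≡ w) ⇒ x) = min(1, 0.000 + 0.208) = min(1, 0.208) = 0.208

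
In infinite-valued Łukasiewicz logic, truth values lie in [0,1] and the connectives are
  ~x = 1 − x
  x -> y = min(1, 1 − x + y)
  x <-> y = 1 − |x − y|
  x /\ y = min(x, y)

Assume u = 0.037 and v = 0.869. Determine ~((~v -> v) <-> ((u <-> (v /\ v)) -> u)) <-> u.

~v = 1 − 0.869 = 0.131
~v -> v = min(1, 1 − 0.131 + 0.869) = min(1, 1.738) = 1.000
v /\ v = min(0.869, 0.869) = 0.869
u <-> (v /\ v) = 1 − |0.037 − 0.869| = 1 − 0.832 = 0.168
(u <-> (v /\ v)) -> u = min(1, 1 − 0.168 + 0.037) = min(1, 0.869) = 0.869
(~v -> v) <-> ((u <-> (v /\ v)) -> u) = 1 − |1.000 − 0.869| = 1 − 0.131 = 0.869
~((~v -> v) <-> ((u <-> (v /\ v)) -> u)) = 1 − 0.869 = 0.131
~((~v -> v) <-> ((u <-> (v /\ v)) -> u)) <-> u = 1 − |0.131 − 0.037| = 1 − 0.094 = 0.906

0.906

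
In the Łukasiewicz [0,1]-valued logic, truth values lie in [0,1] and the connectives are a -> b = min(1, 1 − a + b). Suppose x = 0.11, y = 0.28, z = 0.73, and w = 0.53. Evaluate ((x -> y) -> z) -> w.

0.80

x -> y = min(1, 1 − 0.11 + 0.28) = min(1, 1.17) = 1.00
(x -> y) -> z = min(1, 1 − 1.00 + 0.73) = min(1, 0.73) = 0.73
((x -> y) -> z) -> w = min(1, 1 − 0.73 + 0.53) = min(1, 0.80) = 0.80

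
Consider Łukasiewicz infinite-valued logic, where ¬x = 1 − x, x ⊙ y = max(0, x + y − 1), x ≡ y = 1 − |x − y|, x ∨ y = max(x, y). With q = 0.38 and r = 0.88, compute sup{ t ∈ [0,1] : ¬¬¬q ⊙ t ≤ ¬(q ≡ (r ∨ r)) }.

¬q = 1 − 0.38 = 0.62
¬¬q = 1 − 0.62 = 0.38
¬¬¬q = 1 − 0.38 = 0.62
So the left factor is ¬¬¬q = 0.62.
r ∨ r = max(0.88, 0.88) = 0.88
q ≡ (r ∨ r) = 1 − |0.38 − 0.88| = 1 − 0.50 = 0.50
¬(q ≡ (r ∨ r)) = 1 − 0.50 = 0.50
So the right-hand bound is ¬(q ≡ (r ∨ r)) = 0.50.
The residuum of the Łukasiewicz t-norm gives the supremum: min(1, 1 − 0.62 + 0.50).
1 − 0.62 + 0.50 = 0.88, so t = min(1, 0.88) = 0.88.
Check: 0.62 ⊙ 0.88 = max(0, 0.50) = 0.50 ≤ 0.50.

0.88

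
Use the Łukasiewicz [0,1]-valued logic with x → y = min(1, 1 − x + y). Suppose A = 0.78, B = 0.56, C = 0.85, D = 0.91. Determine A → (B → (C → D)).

C → D = min(1, 1 − 0.85 + 0.91) = min(1, 1.06) = 1.00
B → (C → D) = min(1, 1 − 0.56 + 1.00) = min(1, 1.44) = 1.00
A → (B → (C → D)) = min(1, 1 − 0.78 + 1.00) = min(1, 1.22) = 1.00

1.00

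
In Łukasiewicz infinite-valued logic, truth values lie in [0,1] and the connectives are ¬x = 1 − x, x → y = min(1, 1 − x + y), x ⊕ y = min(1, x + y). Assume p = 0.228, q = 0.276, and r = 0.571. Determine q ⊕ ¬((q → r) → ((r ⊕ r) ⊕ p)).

0.276

q → r = min(1, 1 − 0.276 + 0.571) = min(1, 1.295) = 1.000
r ⊕ r = min(1, 0.571 + 0.571) = min(1, 1.142) = 1.000
(r ⊕ r) ⊕ p = min(1, 1.000 + 0.228) = min(1, 1.228) = 1.000
(q → r) → ((r ⊕ r) ⊕ p) = min(1, 1 − 1.000 + 1.000) = min(1, 1.000) = 1.000
¬((q → r) → ((r ⊕ r) ⊕ p)) = 1 − 1.000 = 0.000
q ⊕ ¬((q → r) → ((r ⊕ r) ⊕ p)) = min(1, 0.276 + 0.000) = min(1, 0.276) = 0.276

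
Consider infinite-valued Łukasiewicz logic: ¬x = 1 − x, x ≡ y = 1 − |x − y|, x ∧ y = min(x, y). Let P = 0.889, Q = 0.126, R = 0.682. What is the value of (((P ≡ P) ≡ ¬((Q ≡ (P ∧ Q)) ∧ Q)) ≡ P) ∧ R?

P ≡ P = 1 − |0.889 − 0.889| = 1 − 0.000 = 1.000
P ∧ Q = min(0.889, 0.126) = 0.126
Q ≡ (P ∧ Q) = 1 − |0.126 − 0.126| = 1 − 0.000 = 1.000
(Q ≡ (P ∧ Q)) ∧ Q = min(1.000, 0.126) = 0.126
¬((Q ≡ (P ∧ Q)) ∧ Q) = 1 − 0.126 = 0.874
(P ≡ P) ≡ ¬((Q ≡ (P ∧ Q)) ∧ Q) = 1 − |1.000 − 0.874| = 1 − 0.126 = 0.874
((P ≡ P) ≡ ¬((Q ≡ (P ∧ Q)) ∧ Q)) ≡ P = 1 − |0.874 − 0.889| = 1 − 0.015 = 0.985
(((P ≡ P) ≡ ¬((Q ≡ (P ∧ Q)) ∧ Q)) ≡ P) ∧ R = min(0.985, 0.682) = 0.682

0.682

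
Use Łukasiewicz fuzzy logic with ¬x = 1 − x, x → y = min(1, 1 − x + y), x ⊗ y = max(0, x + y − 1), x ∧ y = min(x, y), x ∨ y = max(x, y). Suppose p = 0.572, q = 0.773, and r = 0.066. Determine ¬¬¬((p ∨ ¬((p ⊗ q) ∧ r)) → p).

p ⊗ q = max(0, 0.572 + 0.773 − 1) = max(0, 0.345) = 0.345
(p ⊗ q) ∧ r = min(0.345, 0.066) = 0.066
¬((p ⊗ q) ∧ r) = 1 − 0.066 = 0.934
p ∨ ¬((p ⊗ q) ∧ r) = max(0.572, 0.934) = 0.934
(p ∨ ¬((p ⊗ q) ∧ r)) → p = min(1, 1 − 0.934 + 0.572) = min(1, 0.638) = 0.638
¬((p ∨ ¬((p ⊗ q) ∧ r)) → p) = 1 − 0.638 = 0.362
¬¬((p ∨ ¬((p ⊗ q) ∧ r)) → p) = 1 − 0.362 = 0.638
¬¬¬((p ∨ ¬((p ⊗ q) ∧ r)) → p) = 1 − 0.638 = 0.362

0.362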